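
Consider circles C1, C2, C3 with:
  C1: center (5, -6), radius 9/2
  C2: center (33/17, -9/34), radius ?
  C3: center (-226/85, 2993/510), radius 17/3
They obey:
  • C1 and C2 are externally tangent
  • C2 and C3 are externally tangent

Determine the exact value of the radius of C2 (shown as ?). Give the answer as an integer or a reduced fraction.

2

1. [ext C1·C2]  r_C2² + 9r_C2 − 22 = 0  ⇒  r_C2 = 2 (r>0 drops 1)
2. [ext C2·C3]  r_C2² + (34/3)r_C2 − 80/3 = 0  ⇒  r_C2 = 2 (r>0 drops 1)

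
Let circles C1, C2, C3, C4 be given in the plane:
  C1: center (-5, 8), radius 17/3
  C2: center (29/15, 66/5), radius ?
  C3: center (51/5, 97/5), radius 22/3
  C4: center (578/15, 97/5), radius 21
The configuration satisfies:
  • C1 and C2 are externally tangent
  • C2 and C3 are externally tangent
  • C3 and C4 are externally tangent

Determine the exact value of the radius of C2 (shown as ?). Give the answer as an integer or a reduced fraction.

1. [ext C1·C2]  r_C2² + (34/3)r_C2 − 43 = 0  ⇒  r_C2 = 3 (r>0 drops 1)
2. [ext C2·C3]  r_C2² + (44/3)r_C2 − 53 = 0  ⇒  r_C2 = 3 (r>0 drops 1)

3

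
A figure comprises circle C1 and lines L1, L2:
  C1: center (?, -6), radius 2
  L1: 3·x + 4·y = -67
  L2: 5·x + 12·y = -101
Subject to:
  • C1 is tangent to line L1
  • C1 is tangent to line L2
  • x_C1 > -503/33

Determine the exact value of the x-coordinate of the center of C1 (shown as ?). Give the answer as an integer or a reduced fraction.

-11

1. [C1‖L1]  x_C1² + (86/3)x_C1 + 583/3 = 0  ⇒  x_C1 = -53/3 or -11
2. [C1‖L2]  x_C1² + (58/5)x_C1 + 33/5 = 0  ⇒  x_C1 = -11 or -3/5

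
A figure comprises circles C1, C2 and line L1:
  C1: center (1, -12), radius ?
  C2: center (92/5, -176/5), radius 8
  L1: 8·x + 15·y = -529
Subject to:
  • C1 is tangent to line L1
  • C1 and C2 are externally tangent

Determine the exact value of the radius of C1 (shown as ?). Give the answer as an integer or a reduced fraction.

1. [C1‖L1]  r_C1² − 441 = 0  ⇒  r_C1 = 21 (r>0 drops 1)
2. [ext C1·C2]  r_C1² + 16r_C1 − 777 = 0  ⇒  r_C1 = 21 (r>0 drops 1)

21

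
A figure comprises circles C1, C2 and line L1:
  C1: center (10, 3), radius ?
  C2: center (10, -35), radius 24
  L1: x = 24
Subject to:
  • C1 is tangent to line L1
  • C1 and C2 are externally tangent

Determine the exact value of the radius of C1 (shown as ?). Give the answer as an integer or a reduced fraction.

14

1. [C1‖L1]  r_C1² − 196 = 0  ⇒  r_C1 = 14 (r>0 drops 1)
2. [ext C1·C2]  r_C1² + 48r_C1 − 868 = 0  ⇒  r_C1 = 14 (r>0 drops 1)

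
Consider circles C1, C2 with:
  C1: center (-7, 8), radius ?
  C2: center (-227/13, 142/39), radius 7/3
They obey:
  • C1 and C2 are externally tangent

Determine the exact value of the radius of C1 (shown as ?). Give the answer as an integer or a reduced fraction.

9

1. [ext C1·C2]  r_C1² + (14/3)r_C1 − 123 = 0  ⇒  r_C1 = 9 (r>0 drops 1)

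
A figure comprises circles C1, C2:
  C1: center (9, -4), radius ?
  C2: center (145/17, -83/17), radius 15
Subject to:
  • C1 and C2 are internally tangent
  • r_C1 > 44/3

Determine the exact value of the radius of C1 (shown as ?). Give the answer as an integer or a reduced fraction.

1. [int C1,C2]  r_C1² − 30r_C1 + 224 = 0  ⇒  r_C1 = 14 or 16
2. given r_C1 > 44/3: keep 16

16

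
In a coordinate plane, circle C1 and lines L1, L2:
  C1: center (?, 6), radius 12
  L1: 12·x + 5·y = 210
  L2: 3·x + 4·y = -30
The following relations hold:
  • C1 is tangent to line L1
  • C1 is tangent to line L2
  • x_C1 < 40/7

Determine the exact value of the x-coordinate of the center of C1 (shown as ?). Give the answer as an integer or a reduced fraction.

1. [C1‖L1]  x_C1² − 30x_C1 + 56 = 0  ⇒  x_C1 = 2 or 28
2. [C1‖L2]  x_C1² + 36x_C1 − 76 = 0  ⇒  x_C1 = -38 or 2

2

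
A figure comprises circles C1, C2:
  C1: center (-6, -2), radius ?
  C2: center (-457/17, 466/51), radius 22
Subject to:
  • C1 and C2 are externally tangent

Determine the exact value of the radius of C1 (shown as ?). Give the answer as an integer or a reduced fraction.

1. [ext C1·C2]  r_C1² + 44r_C1 − 685/9 = 0  ⇒  r_C1 = 5/3 (r>0 drops 1)

5/3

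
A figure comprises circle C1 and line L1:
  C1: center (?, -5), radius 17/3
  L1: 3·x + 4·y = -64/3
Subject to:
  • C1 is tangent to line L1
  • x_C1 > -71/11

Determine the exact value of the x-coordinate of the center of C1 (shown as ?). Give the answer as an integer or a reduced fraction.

9

1. [C1‖L1]  x_C1² + (8/9)x_C1 − 89 = 0  ⇒  x_C1 = -89/9 or 9
2. given x_C1 > -71/11: keep 9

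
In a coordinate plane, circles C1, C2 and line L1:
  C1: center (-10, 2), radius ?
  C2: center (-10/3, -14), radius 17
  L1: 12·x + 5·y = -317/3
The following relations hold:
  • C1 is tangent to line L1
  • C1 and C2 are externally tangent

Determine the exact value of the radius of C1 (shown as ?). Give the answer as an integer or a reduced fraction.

1. [C1‖L1]  r_C1² − 1/9 = 0  ⇒  r_C1 = 1/3 (r>0 drops 1)
2. [ext C1·C2]  r_C1² + 34r_C1 − 103/9 = 0  ⇒  r_C1 = 1/3 (r>0 drops 1)

1/3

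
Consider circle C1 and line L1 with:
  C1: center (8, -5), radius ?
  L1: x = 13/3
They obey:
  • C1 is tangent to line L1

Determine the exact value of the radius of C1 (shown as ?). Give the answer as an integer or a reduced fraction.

1. [C1‖L1]  r_C1² − 121/9 = 0  ⇒  r_C1 = 11/3 (r>0 drops 1)

11/3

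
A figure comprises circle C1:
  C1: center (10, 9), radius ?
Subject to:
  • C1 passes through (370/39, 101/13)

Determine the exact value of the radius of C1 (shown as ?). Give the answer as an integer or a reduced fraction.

1. [C1∋P]  r_C1² − 16/9 = 0  ⇒  r_C1 = 4/3 (r>0 drops 1)

4/3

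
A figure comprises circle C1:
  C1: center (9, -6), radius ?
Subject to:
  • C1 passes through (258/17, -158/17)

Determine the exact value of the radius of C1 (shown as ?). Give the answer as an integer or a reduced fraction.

1. [C1∋P]  r_C1² − 49 = 0  ⇒  r_C1 = 7 (r>0 drops 1)

7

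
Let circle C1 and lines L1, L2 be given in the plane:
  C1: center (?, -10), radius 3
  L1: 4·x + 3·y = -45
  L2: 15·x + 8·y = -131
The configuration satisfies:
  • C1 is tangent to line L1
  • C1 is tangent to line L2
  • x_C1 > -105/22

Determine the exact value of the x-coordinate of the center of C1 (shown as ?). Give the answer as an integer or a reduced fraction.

0

1. [C1‖L1]  x_C1² + (15/2)x_C1 = 0  ⇒  x_C1 = -15/2 or 0
2. [C1‖L2]  x_C1² + (34/5)x_C1 = 0  ⇒  x_C1 = -34/5 or 0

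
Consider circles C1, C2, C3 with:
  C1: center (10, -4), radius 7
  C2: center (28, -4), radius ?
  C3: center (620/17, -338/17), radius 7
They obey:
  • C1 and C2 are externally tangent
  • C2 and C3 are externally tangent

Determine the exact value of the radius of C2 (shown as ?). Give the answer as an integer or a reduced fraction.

1. [ext C1·C2]  r_C2² + 14r_C2 − 275 = 0  ⇒  r_C2 = 11 (r>0 drops 1)
2. [ext C2·C3]  r_C2² + 14r_C2 − 275 = 0  ⇒  r_C2 = 11 (r>0 drops 1)

11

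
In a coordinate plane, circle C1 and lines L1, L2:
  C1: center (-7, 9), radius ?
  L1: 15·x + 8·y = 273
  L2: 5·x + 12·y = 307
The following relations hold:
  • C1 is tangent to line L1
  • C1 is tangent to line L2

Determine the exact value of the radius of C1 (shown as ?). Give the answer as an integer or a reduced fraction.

18

1. [C1‖L1]  r_C1² − 324 = 0  ⇒  r_C1 = 18 (r>0 drops 1)
2. [C1‖L2]  r_C1² − 324 = 0  ⇒  r_C1 = 18 (r>0 drops 1)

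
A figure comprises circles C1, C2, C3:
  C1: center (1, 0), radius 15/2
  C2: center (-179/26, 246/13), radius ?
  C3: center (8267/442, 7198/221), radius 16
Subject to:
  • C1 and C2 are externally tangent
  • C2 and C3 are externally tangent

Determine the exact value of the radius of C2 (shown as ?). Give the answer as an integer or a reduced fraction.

1. [ext C1·C2]  r_C2² + 15r_C2 − 364 = 0  ⇒  r_C2 = 13 (r>0 drops 1)
2. [ext C2·C3]  r_C2² + 32r_C2 − 585 = 0  ⇒  r_C2 = 13 (r>0 drops 1)

13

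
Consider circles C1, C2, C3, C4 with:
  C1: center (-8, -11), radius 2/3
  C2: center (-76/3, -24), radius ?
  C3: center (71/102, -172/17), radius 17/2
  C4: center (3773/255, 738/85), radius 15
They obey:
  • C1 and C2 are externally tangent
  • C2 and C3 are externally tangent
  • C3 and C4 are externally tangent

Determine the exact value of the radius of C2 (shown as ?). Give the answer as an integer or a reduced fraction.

1. [ext C1·C2]  r_C2² + (4/3)r_C2 − 469 = 0  ⇒  r_C2 = 21 (r>0 drops 1)
2. [ext C2·C3]  r_C2² + 17r_C2 − 798 = 0  ⇒  r_C2 = 21 (r>0 drops 1)

21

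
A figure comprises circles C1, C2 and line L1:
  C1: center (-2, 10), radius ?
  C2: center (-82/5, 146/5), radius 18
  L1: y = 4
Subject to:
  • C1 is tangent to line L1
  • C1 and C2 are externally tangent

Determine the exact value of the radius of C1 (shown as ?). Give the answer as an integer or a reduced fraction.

1. [C1‖L1]  r_C1² − 36 = 0  ⇒  r_C1 = 6 (r>0 drops 1)
2. [ext C1·C2]  r_C1² + 36r_C1 − 252 = 0  ⇒  r_C1 = 6 (r>0 drops 1)

6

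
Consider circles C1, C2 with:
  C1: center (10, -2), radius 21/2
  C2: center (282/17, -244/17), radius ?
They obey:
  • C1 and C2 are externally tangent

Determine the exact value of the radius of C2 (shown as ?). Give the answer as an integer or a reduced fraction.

1. [ext C1·C2]  r_C2² + 21r_C2 − 343/4 = 0  ⇒  r_C2 = 7/2 (r>0 drops 1)

7/2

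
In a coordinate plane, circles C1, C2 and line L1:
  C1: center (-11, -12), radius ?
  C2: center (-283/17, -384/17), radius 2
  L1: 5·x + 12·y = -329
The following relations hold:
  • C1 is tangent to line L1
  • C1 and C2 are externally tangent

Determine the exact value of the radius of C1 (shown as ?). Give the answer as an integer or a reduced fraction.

10

1. [C1‖L1]  r_C1² − 100 = 0  ⇒  r_C1 = 10 (r>0 drops 1)
2. [ext C1·C2]  r_C1² + 4r_C1 − 140 = 0  ⇒  r_C1 = 10 (r>0 drops 1)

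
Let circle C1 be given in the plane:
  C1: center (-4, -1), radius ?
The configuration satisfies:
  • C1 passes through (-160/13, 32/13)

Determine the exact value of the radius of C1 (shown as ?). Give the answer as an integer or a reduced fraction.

1. [C1∋P]  r_C1² − 81 = 0  ⇒  r_C1 = 9 (r>0 drops 1)

9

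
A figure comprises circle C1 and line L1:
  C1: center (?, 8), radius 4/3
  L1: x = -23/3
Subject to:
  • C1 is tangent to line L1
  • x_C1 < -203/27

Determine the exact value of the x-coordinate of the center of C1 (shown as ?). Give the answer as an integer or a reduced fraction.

-9

1. [C1‖L1]  x_C1² + (46/3)x_C1 + 57 = 0  ⇒  x_C1 = -9 or -19/3
2. given x_C1 < -203/27: keep -9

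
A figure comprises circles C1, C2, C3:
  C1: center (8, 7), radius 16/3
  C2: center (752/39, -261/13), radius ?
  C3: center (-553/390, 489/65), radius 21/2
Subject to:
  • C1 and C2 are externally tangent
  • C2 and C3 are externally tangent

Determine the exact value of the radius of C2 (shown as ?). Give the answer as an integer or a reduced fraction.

24

1. [ext C1·C2]  r_C2² + (32/3)r_C2 − 832 = 0  ⇒  r_C2 = 24 (r>0 drops 1)
2. [ext C2·C3]  r_C2² + 21r_C2 − 1080 = 0  ⇒  r_C2 = 24 (r>0 drops 1)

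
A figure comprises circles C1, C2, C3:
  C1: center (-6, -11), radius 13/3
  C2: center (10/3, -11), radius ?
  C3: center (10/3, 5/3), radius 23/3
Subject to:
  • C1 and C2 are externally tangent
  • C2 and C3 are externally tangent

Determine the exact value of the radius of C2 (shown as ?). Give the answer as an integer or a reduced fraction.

5

1. [ext C1·C2]  r_C2² + (26/3)r_C2 − 205/3 = 0  ⇒  r_C2 = 5 (r>0 drops 1)
2. [ext C2·C3]  r_C2² + (46/3)r_C2 − 305/3 = 0  ⇒  r_C2 = 5 (r>0 drops 1)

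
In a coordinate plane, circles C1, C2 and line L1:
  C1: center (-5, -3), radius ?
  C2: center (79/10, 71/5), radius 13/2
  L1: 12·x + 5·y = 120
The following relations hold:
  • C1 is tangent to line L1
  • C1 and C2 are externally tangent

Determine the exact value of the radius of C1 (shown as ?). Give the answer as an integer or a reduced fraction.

1. [C1‖L1]  r_C1² − 225 = 0  ⇒  r_C1 = 15 (r>0 drops 1)
2. [ext C1·C2]  r_C1² + 13r_C1 − 420 = 0  ⇒  r_C1 = 15 (r>0 drops 1)

15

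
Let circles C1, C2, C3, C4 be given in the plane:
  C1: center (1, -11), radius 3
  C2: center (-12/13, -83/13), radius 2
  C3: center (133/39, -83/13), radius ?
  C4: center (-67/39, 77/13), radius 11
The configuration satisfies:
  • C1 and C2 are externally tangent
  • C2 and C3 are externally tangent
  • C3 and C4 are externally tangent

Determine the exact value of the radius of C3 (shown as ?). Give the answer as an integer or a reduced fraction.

1. [ext C2·C3]  r_C3² + 4r_C3 − 133/9 = 0  ⇒  r_C3 = 7/3 (r>0 drops 1)
2. [ext C3·C4]  r_C3² + 22r_C3 − 511/9 = 0  ⇒  r_C3 = 7/3 (r>0 drops 1)

7/3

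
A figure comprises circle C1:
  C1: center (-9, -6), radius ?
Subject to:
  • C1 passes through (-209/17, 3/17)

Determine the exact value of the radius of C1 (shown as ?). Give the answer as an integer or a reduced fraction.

7

1. [C1∋P]  r_C1² − 49 = 0  ⇒  r_C1 = 7 (r>0 drops 1)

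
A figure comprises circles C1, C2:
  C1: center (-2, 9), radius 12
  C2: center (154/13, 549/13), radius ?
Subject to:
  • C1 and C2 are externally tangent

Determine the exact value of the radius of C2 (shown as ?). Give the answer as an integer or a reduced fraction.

24

1. [ext C1·C2]  r_C2² + 24r_C2 − 1152 = 0  ⇒  r_C2 = 24 (r>0 drops 1)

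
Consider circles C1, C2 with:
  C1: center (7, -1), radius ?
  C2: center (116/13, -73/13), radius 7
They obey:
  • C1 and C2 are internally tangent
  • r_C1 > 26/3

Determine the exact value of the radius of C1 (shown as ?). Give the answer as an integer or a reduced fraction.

12

1. [int C1,C2]  r_C1² − 14r_C1 + 24 = 0  ⇒  r_C1 = 2 or 12
2. given r_C1 > 26/3: keep 12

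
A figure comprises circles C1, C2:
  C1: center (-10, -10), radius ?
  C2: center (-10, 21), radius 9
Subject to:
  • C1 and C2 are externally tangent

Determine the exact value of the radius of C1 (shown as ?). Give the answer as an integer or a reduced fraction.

1. [ext C1·C2]  r_C1² + 18r_C1 − 880 = 0  ⇒  r_C1 = 22 (r>0 drops 1)

22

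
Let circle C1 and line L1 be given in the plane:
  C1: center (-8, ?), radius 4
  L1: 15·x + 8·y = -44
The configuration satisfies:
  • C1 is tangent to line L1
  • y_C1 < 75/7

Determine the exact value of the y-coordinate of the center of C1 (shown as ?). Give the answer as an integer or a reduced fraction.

1

1. [C1‖L1]  y_C1² − 19y_C1 + 18 = 0  ⇒  y_C1 = 1 or 18
2. given y_C1 < 75/7: keep 1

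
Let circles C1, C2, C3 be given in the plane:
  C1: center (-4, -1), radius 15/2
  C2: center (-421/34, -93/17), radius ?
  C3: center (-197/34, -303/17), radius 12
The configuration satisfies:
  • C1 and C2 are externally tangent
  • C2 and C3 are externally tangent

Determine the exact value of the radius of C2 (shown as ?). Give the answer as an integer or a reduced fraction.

1. [ext C1·C2]  r_C2² + 15r_C2 − 34 = 0  ⇒  r_C2 = 2 (r>0 drops 1)
2. [ext C2·C3]  r_C2² + 24r_C2 − 52 = 0  ⇒  r_C2 = 2 (r>0 drops 1)

2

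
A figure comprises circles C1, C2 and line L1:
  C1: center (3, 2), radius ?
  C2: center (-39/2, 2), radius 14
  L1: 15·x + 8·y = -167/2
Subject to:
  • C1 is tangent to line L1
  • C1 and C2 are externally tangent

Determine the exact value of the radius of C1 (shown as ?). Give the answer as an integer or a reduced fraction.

1. [C1‖L1]  r_C1² − 289/4 = 0  ⇒  r_C1 = 17/2 (r>0 drops 1)
2. [ext C1·C2]  r_C1² + 28r_C1 − 1241/4 = 0  ⇒  r_C1 = 17/2 (r>0 drops 1)

17/2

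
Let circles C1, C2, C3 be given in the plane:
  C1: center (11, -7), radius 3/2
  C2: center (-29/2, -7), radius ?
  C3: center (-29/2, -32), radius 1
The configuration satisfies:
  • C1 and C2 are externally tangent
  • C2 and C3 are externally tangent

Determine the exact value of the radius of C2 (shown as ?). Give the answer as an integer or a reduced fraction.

1. [ext C1·C2]  r_C2² + 3r_C2 − 648 = 0  ⇒  r_C2 = 24 (r>0 drops 1)
2. [ext C2·C3]  r_C2² + 2r_C2 − 624 = 0  ⇒  r_C2 = 24 (r>0 drops 1)

24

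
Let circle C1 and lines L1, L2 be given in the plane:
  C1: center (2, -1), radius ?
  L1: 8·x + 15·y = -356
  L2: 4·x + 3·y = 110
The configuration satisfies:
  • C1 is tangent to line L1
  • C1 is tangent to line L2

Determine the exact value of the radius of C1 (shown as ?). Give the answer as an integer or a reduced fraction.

21

1. [C1‖L1]  r_C1² − 441 = 0  ⇒  r_C1 = 21 (r>0 drops 1)
2. [C1‖L2]  r_C1² − 441 = 0  ⇒  r_C1 = 21 (r>0 drops 1)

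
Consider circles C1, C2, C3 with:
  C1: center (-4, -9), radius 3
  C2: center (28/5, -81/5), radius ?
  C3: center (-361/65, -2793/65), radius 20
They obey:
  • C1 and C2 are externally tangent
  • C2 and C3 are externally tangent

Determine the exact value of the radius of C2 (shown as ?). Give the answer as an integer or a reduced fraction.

1. [ext C1·C2]  r_C2² + 6r_C2 − 135 = 0  ⇒  r_C2 = 9 (r>0 drops 1)
2. [ext C2·C3]  r_C2² + 40r_C2 − 441 = 0  ⇒  r_C2 = 9 (r>0 drops 1)

9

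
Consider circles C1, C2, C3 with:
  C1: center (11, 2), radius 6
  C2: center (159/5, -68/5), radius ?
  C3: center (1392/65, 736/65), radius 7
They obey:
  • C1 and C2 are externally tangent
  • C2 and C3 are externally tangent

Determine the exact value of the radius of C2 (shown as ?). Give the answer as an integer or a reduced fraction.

20

1. [ext C1·C2]  r_C2² + 12r_C2 − 640 = 0  ⇒  r_C2 = 20 (r>0 drops 1)
2. [ext C2·C3]  r_C2² + 14r_C2 − 680 = 0  ⇒  r_C2 = 20 (r>0 drops 1)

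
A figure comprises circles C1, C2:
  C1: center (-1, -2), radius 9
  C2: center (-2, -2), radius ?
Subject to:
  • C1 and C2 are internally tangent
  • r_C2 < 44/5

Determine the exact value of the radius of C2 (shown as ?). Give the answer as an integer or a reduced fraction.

8

1. [int C1,C2]  r_C2² − 18r_C2 + 80 = 0  ⇒  r_C2 = 8 or 10
2. given r_C2 < 44/5: keep 8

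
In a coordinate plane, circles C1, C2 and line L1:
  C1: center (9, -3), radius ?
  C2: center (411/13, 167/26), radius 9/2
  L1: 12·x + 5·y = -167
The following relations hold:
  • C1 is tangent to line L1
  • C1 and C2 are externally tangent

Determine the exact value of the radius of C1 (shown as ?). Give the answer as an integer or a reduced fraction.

1. [C1‖L1]  r_C1² − 400 = 0  ⇒  r_C1 = 20 (r>0 drops 1)
2. [ext C1·C2]  r_C1² + 9r_C1 − 580 = 0  ⇒  r_C1 = 20 (r>0 drops 1)

20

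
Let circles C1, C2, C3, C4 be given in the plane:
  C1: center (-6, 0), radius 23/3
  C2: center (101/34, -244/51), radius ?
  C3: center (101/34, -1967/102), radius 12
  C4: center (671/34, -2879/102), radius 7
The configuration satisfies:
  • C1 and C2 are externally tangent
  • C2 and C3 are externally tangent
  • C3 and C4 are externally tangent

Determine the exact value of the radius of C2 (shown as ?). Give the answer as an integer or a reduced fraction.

1. [ext C1·C2]  r_C2² + (46/3)r_C2 − 535/12 = 0  ⇒  r_C2 = 5/2 (r>0 drops 1)
2. [ext C2·C3]  r_C2² + 24r_C2 − 265/4 = 0  ⇒  r_C2 = 5/2 (r>0 drops 1)

5/2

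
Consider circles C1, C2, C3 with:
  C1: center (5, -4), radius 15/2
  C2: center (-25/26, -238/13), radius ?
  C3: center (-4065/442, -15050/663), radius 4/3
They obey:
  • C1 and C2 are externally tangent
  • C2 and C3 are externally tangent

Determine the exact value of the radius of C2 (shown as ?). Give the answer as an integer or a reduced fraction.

1. [ext C1·C2]  r_C2² + 15r_C2 − 184 = 0  ⇒  r_C2 = 8 (r>0 drops 1)
2. [ext C2·C3]  r_C2² + (8/3)r_C2 − 256/3 = 0  ⇒  r_C2 = 8 (r>0 drops 1)

8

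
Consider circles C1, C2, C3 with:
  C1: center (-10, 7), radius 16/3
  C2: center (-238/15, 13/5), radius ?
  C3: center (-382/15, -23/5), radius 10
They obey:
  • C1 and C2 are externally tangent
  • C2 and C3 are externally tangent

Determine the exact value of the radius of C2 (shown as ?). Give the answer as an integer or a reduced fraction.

2

1. [ext C1·C2]  r_C2² + (32/3)r_C2 − 76/3 = 0  ⇒  r_C2 = 2 (r>0 drops 1)
2. [ext C2·C3]  r_C2² + 20r_C2 − 44 = 0  ⇒  r_C2 = 2 (r>0 drops 1)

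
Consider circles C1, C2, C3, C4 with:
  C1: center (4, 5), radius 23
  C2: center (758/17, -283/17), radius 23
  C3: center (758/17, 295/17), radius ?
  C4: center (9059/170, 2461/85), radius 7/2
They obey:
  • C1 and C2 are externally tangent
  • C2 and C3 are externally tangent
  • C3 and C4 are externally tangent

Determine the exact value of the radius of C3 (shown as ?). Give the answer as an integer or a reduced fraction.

1. [ext C2·C3]  r_C3² + 46r_C3 − 627 = 0  ⇒  r_C3 = 11 (r>0 drops 1)
2. [ext C3·C4]  r_C3² + 7r_C3 − 198 = 0  ⇒  r_C3 = 11 (r>0 drops 1)

11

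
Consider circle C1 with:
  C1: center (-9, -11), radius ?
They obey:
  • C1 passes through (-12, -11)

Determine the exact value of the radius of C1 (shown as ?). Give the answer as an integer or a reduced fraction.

1. [C1∋P]  r_C1² − 9 = 0  ⇒  r_C1 = 3 (r>0 drops 1)

3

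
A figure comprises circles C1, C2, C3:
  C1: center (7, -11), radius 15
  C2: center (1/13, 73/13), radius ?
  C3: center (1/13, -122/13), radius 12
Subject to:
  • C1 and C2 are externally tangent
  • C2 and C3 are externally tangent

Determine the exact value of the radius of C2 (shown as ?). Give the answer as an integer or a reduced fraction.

3

1. [ext C1·C2]  r_C2² + 30r_C2 − 99 = 0  ⇒  r_C2 = 3 (r>0 drops 1)
2. [ext C2·C3]  r_C2² + 24r_C2 − 81 = 0  ⇒  r_C2 = 3 (r>0 drops 1)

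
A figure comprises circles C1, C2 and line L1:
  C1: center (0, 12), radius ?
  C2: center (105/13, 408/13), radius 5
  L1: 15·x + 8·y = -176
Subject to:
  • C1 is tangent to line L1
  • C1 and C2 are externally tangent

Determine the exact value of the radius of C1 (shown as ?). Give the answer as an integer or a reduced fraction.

1. [C1‖L1]  r_C1² − 256 = 0  ⇒  r_C1 = 16 (r>0 drops 1)
2. [ext C1·C2]  r_C1² + 10r_C1 − 416 = 0  ⇒  r_C1 = 16 (r>0 drops 1)

16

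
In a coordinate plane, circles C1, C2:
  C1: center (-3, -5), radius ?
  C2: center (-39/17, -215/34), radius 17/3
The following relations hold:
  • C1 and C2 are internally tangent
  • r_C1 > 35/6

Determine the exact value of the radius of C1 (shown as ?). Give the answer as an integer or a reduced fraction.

43/6

1. [int C1,C2]  r_C1² − (34/3)r_C1 + 1075/36 = 0  ⇒  r_C1 = 25/6 or 43/6
2. given r_C1 > 35/6: keep 43/6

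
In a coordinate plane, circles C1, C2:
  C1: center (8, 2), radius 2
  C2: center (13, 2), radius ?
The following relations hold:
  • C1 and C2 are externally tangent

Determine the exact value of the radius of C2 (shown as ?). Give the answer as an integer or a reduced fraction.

3

1. [ext C1·C2]  r_C2² + 4r_C2 − 21 = 0  ⇒  r_C2 = 3 (r>0 drops 1)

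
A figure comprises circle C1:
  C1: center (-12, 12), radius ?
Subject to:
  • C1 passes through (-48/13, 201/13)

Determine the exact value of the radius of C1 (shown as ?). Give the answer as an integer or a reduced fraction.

9

1. [C1∋P]  r_C1² − 81 = 0  ⇒  r_C1 = 9 (r>0 drops 1)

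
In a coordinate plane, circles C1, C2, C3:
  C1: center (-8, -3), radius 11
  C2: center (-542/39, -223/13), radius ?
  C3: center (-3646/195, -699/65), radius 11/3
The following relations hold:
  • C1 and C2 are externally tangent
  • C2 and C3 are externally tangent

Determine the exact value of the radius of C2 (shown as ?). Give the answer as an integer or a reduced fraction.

1. [ext C1·C2]  r_C2² + 22r_C2 − 1027/9 = 0  ⇒  r_C2 = 13/3 (r>0 drops 1)
2. [ext C2·C3]  r_C2² + (22/3)r_C2 − 455/9 = 0  ⇒  r_C2 = 13/3 (r>0 drops 1)

13/3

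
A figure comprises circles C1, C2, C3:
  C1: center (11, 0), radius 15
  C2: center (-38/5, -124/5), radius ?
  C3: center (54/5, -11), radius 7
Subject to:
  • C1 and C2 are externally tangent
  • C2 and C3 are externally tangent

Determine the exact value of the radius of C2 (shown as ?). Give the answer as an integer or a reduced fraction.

1. [ext C1·C2]  r_C2² + 30r_C2 − 736 = 0  ⇒  r_C2 = 16 (r>0 drops 1)
2. [ext C2·C3]  r_C2² + 14r_C2 − 480 = 0  ⇒  r_C2 = 16 (r>0 drops 1)

16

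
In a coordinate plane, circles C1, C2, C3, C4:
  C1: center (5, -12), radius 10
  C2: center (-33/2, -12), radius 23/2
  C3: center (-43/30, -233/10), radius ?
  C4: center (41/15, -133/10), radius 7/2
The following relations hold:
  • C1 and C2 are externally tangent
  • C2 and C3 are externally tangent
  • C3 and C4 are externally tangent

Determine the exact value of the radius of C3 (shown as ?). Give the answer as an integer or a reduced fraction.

22/3

1. [ext C2·C3]  r_C3² + 23r_C3 − 2002/9 = 0  ⇒  r_C3 = 22/3 (r>0 drops 1)
2. [ext C3·C4]  r_C3² + 7r_C3 − 946/9 = 0  ⇒  r_C3 = 22/3 (r>0 drops 1)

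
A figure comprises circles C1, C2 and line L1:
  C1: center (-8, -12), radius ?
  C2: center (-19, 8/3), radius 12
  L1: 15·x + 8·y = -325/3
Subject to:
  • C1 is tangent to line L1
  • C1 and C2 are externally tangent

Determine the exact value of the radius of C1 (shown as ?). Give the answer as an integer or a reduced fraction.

1. [C1‖L1]  r_C1² − 361/9 = 0  ⇒  r_C1 = 19/3 (r>0 drops 1)
2. [ext C1·C2]  r_C1² + 24r_C1 − 1729/9 = 0  ⇒  r_C1 = 19/3 (r>0 drops 1)

19/3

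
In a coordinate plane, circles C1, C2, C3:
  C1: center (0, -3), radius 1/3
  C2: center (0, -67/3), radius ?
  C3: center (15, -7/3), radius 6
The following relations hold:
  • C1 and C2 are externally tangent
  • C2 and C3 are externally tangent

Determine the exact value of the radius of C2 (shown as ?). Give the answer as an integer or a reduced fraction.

1. [ext C1·C2]  r_C2² + (2/3)r_C2 − 1121/3 = 0  ⇒  r_C2 = 19 (r>0 drops 1)
2. [ext C2·C3]  r_C2² + 12r_C2 − 589 = 0  ⇒  r_C2 = 19 (r>0 drops 1)

19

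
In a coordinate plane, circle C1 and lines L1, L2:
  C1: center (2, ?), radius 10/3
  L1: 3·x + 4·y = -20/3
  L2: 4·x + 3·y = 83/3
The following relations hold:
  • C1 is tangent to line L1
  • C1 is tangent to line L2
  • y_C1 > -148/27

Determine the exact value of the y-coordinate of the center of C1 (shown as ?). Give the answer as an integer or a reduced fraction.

1

1. [C1‖L1]  y_C1² + (19/3)y_C1 − 22/3 = 0  ⇒  y_C1 = -22/3 or 1
2. [C1‖L2]  y_C1² − (118/9)y_C1 + 109/9 = 0  ⇒  y_C1 = 1 or 109/9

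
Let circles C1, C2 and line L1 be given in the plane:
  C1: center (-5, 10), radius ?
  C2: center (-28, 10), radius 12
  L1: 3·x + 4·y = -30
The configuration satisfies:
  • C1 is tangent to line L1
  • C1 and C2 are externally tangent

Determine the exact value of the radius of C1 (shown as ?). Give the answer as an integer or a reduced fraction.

11

1. [C1‖L1]  r_C1² − 121 = 0  ⇒  r_C1 = 11 (r>0 drops 1)
2. [ext C1·C2]  r_C1² + 24r_C1 − 385 = 0  ⇒  r_C1 = 11 (r>0 drops 1)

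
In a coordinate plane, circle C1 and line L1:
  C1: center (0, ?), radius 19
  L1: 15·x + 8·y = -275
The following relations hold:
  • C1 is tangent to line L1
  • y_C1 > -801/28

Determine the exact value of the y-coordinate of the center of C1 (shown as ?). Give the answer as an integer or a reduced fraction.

6

1. [C1‖L1]  y_C1² + (275/4)y_C1 − 897/2 = 0  ⇒  y_C1 = -299/4 or 6
2. given y_C1 > -801/28: keep 6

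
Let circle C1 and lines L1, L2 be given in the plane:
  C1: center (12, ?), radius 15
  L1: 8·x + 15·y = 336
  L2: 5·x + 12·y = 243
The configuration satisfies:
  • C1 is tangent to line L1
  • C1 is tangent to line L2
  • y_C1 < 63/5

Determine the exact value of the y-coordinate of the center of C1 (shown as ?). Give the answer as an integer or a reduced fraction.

-1

1. [C1‖L1]  y_C1² − 32y_C1 − 33 = 0  ⇒  y_C1 = -1 or 33
2. [C1‖L2]  y_C1² − (61/2)y_C1 − 63/2 = 0  ⇒  y_C1 = -1 or 63/2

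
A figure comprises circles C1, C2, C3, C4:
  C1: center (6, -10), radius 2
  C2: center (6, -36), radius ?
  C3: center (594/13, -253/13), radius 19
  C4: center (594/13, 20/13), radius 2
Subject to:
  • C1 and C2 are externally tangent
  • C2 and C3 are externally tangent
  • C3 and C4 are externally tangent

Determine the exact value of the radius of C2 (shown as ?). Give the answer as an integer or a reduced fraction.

24

1. [ext C1·C2]  r_C2² + 4r_C2 − 672 = 0  ⇒  r_C2 = 24 (r>0 drops 1)
2. [ext C2·C3]  r_C2² + 38r_C2 − 1488 = 0  ⇒  r_C2 = 24 (r>0 drops 1)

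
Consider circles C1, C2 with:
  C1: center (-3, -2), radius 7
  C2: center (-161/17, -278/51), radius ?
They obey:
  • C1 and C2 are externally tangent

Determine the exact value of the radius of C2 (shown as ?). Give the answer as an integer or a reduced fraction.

1/3

1. [ext C1·C2]  r_C2² + 14r_C2 − 43/9 = 0  ⇒  r_C2 = 1/3 (r>0 drops 1)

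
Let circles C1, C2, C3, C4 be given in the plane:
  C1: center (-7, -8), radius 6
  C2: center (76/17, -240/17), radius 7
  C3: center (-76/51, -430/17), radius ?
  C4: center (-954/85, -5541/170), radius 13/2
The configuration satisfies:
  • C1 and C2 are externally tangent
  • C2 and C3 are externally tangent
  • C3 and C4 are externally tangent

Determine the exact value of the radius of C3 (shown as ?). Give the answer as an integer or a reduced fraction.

17/3

1. [ext C2·C3]  r_C3² + 14r_C3 − 1003/9 = 0  ⇒  r_C3 = 17/3 (r>0 drops 1)
2. [ext C3·C4]  r_C3² + 13r_C3 − 952/9 = 0  ⇒  r_C3 = 17/3 (r>0 drops 1)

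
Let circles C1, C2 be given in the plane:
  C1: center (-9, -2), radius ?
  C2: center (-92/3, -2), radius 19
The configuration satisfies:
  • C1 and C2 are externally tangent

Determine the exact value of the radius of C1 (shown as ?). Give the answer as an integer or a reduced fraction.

8/3

1. [ext C1·C2]  r_C1² + 38r_C1 − 976/9 = 0  ⇒  r_C1 = 8/3 (r>0 drops 1)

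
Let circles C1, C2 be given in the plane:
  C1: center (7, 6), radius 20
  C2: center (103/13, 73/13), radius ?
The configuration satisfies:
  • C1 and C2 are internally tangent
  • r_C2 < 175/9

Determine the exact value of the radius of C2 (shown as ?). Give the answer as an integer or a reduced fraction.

19

1. [int C1,C2]  r_C2² − 40r_C2 + 399 = 0  ⇒  r_C2 = 19 or 21
2. given r_C2 < 175/9: keep 19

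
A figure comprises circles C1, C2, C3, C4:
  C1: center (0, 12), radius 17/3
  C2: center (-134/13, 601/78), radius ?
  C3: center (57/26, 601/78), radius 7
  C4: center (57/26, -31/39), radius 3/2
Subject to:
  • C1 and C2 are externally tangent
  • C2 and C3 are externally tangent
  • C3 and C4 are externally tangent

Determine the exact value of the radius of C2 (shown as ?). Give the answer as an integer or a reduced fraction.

11/2

1. [ext C1·C2]  r_C2² + (34/3)r_C2 − 1111/12 = 0  ⇒  r_C2 = 11/2 (r>0 drops 1)
2. [ext C2·C3]  r_C2² + 14r_C2 − 429/4 = 0  ⇒  r_C2 = 11/2 (r>0 drops 1)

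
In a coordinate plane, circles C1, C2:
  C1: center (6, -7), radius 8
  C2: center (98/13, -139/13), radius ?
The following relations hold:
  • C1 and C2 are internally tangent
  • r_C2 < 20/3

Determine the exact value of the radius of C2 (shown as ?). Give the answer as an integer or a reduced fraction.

4

1. [int C1,C2]  r_C2² − 16r_C2 + 48 = 0  ⇒  r_C2 = 4 or 12
2. given r_C2 < 20/3: keep 4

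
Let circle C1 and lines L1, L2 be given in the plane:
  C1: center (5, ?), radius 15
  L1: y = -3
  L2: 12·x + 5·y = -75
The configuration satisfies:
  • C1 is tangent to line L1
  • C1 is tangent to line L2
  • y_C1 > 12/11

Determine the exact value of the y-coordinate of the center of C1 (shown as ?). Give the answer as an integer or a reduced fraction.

1. [C1‖L1]  y_C1² + 6y_C1 − 216 = 0  ⇒  y_C1 = -18 or 12
2. [C1‖L2]  y_C1² + 54y_C1 − 792 = 0  ⇒  y_C1 = -66 or 12

12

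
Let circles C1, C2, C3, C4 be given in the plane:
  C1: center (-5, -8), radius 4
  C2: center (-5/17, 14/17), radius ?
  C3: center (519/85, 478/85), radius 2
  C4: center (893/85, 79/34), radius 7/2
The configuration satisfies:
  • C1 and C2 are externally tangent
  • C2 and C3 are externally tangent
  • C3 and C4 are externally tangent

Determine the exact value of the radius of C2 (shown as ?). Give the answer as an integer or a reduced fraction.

1. [ext C1·C2]  r_C2² + 8r_C2 − 84 = 0  ⇒  r_C2 = 6 (r>0 drops 1)
2. [ext C2·C3]  r_C2² + 4r_C2 − 60 = 0  ⇒  r_C2 = 6 (r>0 drops 1)

6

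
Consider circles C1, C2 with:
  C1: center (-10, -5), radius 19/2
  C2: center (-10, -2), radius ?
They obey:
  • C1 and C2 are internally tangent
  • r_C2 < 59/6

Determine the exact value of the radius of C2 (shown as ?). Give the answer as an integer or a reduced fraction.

1. [int C1,C2]  r_C2² − 19r_C2 + 325/4 = 0  ⇒  r_C2 = 13/2 or 25/2
2. given r_C2 < 59/6: keep 13/2

13/2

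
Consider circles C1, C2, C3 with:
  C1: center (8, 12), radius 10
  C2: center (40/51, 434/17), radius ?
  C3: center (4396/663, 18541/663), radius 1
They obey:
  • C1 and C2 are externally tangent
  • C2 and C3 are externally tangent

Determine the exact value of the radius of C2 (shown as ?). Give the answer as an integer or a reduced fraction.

1. [ext C1·C2]  r_C2² + 20r_C2 − 1216/9 = 0  ⇒  r_C2 = 16/3 (r>0 drops 1)
2. [ext C2·C3]  r_C2² + 2r_C2 − 352/9 = 0  ⇒  r_C2 = 16/3 (r>0 drops 1)

16/3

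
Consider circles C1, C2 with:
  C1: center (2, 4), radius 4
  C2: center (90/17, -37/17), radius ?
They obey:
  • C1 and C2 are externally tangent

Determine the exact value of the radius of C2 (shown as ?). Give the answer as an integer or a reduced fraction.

1. [ext C1·C2]  r_C2² + 8r_C2 − 33 = 0  ⇒  r_C2 = 3 (r>0 drops 1)

3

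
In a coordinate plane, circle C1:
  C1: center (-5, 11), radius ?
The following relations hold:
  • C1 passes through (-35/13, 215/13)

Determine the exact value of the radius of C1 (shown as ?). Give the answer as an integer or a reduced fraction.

6

1. [C1∋P]  r_C1² − 36 = 0  ⇒  r_C1 = 6 (r>0 drops 1)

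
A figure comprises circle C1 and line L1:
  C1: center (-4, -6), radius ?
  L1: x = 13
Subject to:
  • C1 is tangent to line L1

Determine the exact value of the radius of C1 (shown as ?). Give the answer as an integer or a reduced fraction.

1. [C1‖L1]  r_C1² − 289 = 0  ⇒  r_C1 = 17 (r>0 drops 1)

17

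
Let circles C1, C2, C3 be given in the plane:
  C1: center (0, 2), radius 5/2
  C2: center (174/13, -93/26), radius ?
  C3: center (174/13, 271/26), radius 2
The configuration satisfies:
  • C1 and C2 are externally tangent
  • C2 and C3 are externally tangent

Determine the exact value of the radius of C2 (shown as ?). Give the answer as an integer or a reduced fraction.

12

1. [ext C1·C2]  r_C2² + 5r_C2 − 204 = 0  ⇒  r_C2 = 12 (r>0 drops 1)
2. [ext C2·C3]  r_C2² + 4r_C2 − 192 = 0  ⇒  r_C2 = 12 (r>0 drops 1)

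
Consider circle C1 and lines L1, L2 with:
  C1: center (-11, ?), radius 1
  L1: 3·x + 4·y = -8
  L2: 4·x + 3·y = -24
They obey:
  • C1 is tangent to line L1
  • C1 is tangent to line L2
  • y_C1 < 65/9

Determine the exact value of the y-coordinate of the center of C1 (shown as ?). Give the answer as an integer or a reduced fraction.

5

1. [C1‖L1]  y_C1² − (25/2)y_C1 + 75/2 = 0  ⇒  y_C1 = 5 or 15/2
2. [C1‖L2]  y_C1² − (40/3)y_C1 + 125/3 = 0  ⇒  y_C1 = 5 or 25/3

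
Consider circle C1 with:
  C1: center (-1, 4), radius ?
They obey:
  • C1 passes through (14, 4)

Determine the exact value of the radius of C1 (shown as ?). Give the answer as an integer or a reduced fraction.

1. [C1∋P]  r_C1² − 225 = 0  ⇒  r_C1 = 15 (r>0 drops 1)

15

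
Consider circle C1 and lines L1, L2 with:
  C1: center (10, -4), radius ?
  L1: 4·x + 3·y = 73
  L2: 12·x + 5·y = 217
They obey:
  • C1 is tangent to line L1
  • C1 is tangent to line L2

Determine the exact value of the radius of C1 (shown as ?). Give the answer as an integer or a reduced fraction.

1. [C1‖L1]  r_C1² − 81 = 0  ⇒  r_C1 = 9 (r>0 drops 1)
2. [C1‖L2]  r_C1² − 81 = 0  ⇒  r_C1 = 9 (r>0 drops 1)

9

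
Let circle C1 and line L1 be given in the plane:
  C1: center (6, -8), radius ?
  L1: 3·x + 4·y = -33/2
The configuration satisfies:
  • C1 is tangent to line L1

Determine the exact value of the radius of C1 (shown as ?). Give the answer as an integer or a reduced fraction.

1/2

1. [C1‖L1]  r_C1² − 1/4 = 0  ⇒  r_C1 = 1/2 (r>0 drops 1)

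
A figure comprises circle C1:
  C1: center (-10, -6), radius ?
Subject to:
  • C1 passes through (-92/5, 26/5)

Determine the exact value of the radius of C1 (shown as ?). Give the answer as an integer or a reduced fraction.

1. [C1∋P]  r_C1² − 196 = 0  ⇒  r_C1 = 14 (r>0 drops 1)

14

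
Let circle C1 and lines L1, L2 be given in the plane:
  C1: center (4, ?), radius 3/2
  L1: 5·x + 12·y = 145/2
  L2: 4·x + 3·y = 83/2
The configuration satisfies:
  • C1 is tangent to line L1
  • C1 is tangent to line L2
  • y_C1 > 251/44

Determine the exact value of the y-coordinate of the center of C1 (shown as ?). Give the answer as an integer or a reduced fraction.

6

1. [C1‖L1]  y_C1² − (35/4)y_C1 + 33/2 = 0  ⇒  y_C1 = 11/4 or 6
2. [C1‖L2]  y_C1² − 17y_C1 + 66 = 0  ⇒  y_C1 = 6 or 11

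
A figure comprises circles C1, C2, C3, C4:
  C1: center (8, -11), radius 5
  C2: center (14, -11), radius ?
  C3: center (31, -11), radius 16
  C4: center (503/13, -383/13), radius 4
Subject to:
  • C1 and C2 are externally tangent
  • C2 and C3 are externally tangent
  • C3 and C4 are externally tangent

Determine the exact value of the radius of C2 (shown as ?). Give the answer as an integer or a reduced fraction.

1. [ext C1·C2]  r_C2² + 10r_C2 − 11 = 0  ⇒  r_C2 = 1 (r>0 drops 1)
2. [ext C2·C3]  r_C2² + 32r_C2 − 33 = 0  ⇒  r_C2 = 1 (r>0 drops 1)

1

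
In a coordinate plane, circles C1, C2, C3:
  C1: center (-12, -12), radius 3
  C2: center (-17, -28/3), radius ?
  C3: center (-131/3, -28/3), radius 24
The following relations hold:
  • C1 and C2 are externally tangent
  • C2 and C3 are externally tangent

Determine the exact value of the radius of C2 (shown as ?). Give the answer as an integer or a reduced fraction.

1. [ext C1·C2]  r_C2² + 6r_C2 − 208/9 = 0  ⇒  r_C2 = 8/3 (r>0 drops 1)
2. [ext C2·C3]  r_C2² + 48r_C2 − 1216/9 = 0  ⇒  r_C2 = 8/3 (r>0 drops 1)

8/3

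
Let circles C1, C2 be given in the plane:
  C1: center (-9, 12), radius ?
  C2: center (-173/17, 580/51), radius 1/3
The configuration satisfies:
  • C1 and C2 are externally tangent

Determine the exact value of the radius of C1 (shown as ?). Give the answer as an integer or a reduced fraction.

1. [ext C1·C2]  r_C1² + (2/3)r_C1 − 5/3 = 0  ⇒  r_C1 = 1 (r>0 drops 1)

1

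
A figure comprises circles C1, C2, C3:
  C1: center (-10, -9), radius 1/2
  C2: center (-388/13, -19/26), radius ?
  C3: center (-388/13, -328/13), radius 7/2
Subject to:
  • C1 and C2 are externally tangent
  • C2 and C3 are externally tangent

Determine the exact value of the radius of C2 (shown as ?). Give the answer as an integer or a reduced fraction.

1. [ext C1·C2]  r_C2² + 1r_C2 − 462 = 0  ⇒  r_C2 = 21 (r>0 drops 1)
2. [ext C2·C3]  r_C2² + 7r_C2 − 588 = 0  ⇒  r_C2 = 21 (r>0 drops 1)

21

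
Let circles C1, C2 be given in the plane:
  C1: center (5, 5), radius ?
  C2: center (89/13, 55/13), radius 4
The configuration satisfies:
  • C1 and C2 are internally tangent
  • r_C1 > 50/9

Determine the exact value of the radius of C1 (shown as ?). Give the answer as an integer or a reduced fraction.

1. [int C1,C2]  r_C1² − 8r_C1 + 12 = 0  ⇒  r_C1 = 2 or 6
2. given r_C1 > 50/9: keep 6

6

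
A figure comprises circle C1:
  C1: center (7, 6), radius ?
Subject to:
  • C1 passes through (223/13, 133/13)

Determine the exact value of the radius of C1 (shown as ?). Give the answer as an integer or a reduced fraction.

1. [C1∋P]  r_C1² − 121 = 0  ⇒  r_C1 = 11 (r>0 drops 1)

11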